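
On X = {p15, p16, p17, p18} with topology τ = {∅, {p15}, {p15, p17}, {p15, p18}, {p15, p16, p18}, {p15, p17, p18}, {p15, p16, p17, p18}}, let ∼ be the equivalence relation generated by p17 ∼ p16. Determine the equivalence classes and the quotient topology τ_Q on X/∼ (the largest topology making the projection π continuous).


X/∼ = {[p15], [p16=p17], [p18]}; |τ_Q| = 4.

Equivalence classes: [p15], [p16=p17], [p18].
Quotient map π: X → X/∼ sends p15 ↦ [p15], p16 ↦ [p16=p17], p17 ↦ [p16=p17], p18 ↦ [p18].
For each subset V ⊆ X/∼, compute π^{-1}(V) ⊆ X and check whether π^{-1}(V) ∈ τ. V is open in τ_Q iff π^{-1}(V) ∈ τ.
  V = {}: π^{-1}(V) = ∅ ∈ τ ✓.
  V = {[p15]}: π^{-1}(V) = {p15} ∈ τ ✓.
  V = {[p16=p17]}: π^{-1}(V) = {p16, p17} ∉ τ ✗.
  V = {[p15], [p16=p17]}: π^{-1}(V) = {p15, p16, p17} ∉ τ ✗.
  V = {[p18]}: π^{-1}(V) = {p18} ∉ τ ✗.
  V = {[p15], [p18]}: π^{-1}(V) = {p15, p18} ∈ τ ✓.
  V = {[p16=p17], [p18]}: π^{-1}(V) = {p16, p17, p18} ∉ τ ✗.
  V = {[p15], [p16=p17], [p18]}: π^{-1}(V) = {p15, p16, p17, p18} ∈ τ ✓.
Open sets in the quotient: τ_Q = {{}, {[p15]}, {[p15], [p18]}, {[p15], [p16=p17], [p18]}} (4 elements).


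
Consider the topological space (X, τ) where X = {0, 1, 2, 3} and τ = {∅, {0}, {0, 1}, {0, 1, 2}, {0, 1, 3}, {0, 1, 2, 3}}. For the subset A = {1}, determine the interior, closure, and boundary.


int(A) = ∅, cl(A) = {1, 2, 3}, ∂A = {1, 2, 3}.

Closed sets in (X, τ) are complements of opens:
  closed(X, τ) = {∅, {2}, {3}, {2, 3}, {1, 2, 3}, {0, 1, 2, 3}}.
int(A) = ⋃ {U ∈ τ : U ⊆ A}. Opens contained in A: ∅.
Taking the union of these: int(A) = ∅.
cl(A) = ⋂ {C closed : A ⊆ C}. Closed sets containing A: {1, 2, 3}, {0, 1, 2, 3}.
Intersecting these: cl(A) = {1, 2, 3}.
∂A = cl(A) ∖ int(A) = {1, 2, 3} ∖ ∅ = {1, 2, 3}.


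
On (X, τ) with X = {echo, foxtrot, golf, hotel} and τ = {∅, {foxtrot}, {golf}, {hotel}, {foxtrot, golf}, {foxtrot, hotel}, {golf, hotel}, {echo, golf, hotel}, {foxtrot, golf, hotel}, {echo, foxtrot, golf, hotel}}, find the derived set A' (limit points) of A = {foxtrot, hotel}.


A' = {echo}

For each x ∈ X, list the open sets U ∈ τ with x ∈ U, then check whether U ∩ (A ∖ {x}) ≠ ∅ for every such U.
  x = echo: opens ∋ x are {echo, golf, hotel}, {echo, foxtrot, golf, hotel}; each meets A ∖ {echo}, so x IS a limit point.
  x = foxtrot: open {foxtrot} ∋ x has {foxtrot} ∩ (A ∖ {foxtrot}) = ∅, so x is NOT a limit point.
  x = golf: open {golf} ∋ x has {golf} ∩ (A ∖ {golf}) = ∅, so x is NOT a limit point.
  x = hotel: open {hotel} ∋ x has {hotel} ∩ (A ∖ {hotel}) = ∅, so x is NOT a limit point.
Collecting: A' = {echo}.


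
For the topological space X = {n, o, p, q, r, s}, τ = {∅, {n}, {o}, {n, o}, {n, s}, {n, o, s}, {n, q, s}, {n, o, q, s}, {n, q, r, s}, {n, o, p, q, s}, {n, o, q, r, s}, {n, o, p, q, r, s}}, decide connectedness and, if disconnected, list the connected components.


(X, τ) is connected.

Find clopen sets (U ∈ τ with X ∖ U ∈ τ):
  U = ∅, X ∖ U = {n, o, p, q, r, s} — both open, so U is clopen.
  U = {n, o, p, q, r, s}, X ∖ U = ∅ — both open, so U is clopen.
Only trivial clopens (∅ and X) exist, so (X, τ) is connected.
Compute connected components by grouping points that agree on all clopens:
  component: {n, o, p, q, r, s}


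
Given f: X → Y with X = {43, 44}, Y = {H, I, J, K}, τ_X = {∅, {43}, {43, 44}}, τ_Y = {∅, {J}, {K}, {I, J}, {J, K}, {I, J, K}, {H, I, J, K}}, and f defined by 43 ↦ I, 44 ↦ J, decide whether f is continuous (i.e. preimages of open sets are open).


f is NOT continuous.

Compute f^{-1}(U) for each U ∈ τ_Y:
  U = ∅: f^{-1}(U) = ∅ ∈ τ_X ✓.
  U = {J}: f^{-1}(U) = {44} ∉ τ_X ✗.
  U = {K}: f^{-1}(U) = ∅ ∈ τ_X ✓.
  U = {I, J}: f^{-1}(U) = {43, 44} ∈ τ_X ✓.
  U = {J, K}: f^{-1}(U) = {44} ∉ τ_X ✗.
  U = {I, J, K}: f^{-1}(U) = {43, 44} ∈ τ_X ✓.
  U = {H, I, J, K}: f^{-1}(U) = {43, 44} ∈ τ_X ✓.
Found U = {J} with f^{-1}(U) = {44} not in τ_X. Therefore f is NOT continuous.


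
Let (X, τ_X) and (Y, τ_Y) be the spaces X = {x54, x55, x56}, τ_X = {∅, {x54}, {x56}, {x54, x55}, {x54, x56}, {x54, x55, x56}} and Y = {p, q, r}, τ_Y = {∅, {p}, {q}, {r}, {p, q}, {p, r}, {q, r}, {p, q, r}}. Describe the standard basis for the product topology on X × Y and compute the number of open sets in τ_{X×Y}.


Basis B = {∅ × ∅, {x54} × {p}, {x54} × {q}, {x54} × {r}, {x56} × {p}, {x56} × {q}, {x56} × {r}, {x54} × {p, q}, {x54} × {p, r}, {x54, x55} × {p}, {x54, x56} × {p}, {x54} × {q, r}, {x54, x55} × {q}, {x54, x56} × {q}, {x54, x55} × {r}, {x54, x56} × {r}, {x56} × {p, q}, {x56} × {p, r}, {x56} × {q, r}, {x54} × {p, q, r}, {x54, x55, x56} × {p}, {x54, x55, x56} × {q}, {x54, x55, x56} × {r}, {x56} × {p, q, r}, {x54, x55} × {p, q}, {x54, x56} × {p, q}, {x54, x55} × {p, r}, {x54, x56} × {p, r}, {x54, x55} × {q, r}, {x54, x56} × {q, r}, {x54, x55} × {p, q, r}, {x54, x56} × {p, q, r}, {x54, x55, x56} × {p, q}, {x54, x55, x56} × {p, r}, {x54, x55, x56} × {q, r}, {x54, x55, x56} × {p, q, r}}; |τ_{X×Y}| = 216.

Enumerate products U × V with U ∈ τ_X, V ∈ τ_Y (deduplicated):
  ∅ × ∅ = {} (∅)
  {x54} × {p} = {(x54,p)}
  {x54} × {q} = {(x54,q)}
  {x54} × {r} = {(x54,r)}
  {x56} × {p} = {(x56,p)}
  {x56} × {q} = {(x56,q)}
  {x56} × {r} = {(x56,r)}
  {x54} × {p, q} = {(x54,p), (x54,q)}
  {x54} × {p, r} = {(x54,p), (x54,r)}
  {x54, x55} × {p} = {(x54,p), (x55,p)}
  {x54, x56} × {p} = {(x54,p), (x56,p)}
  {x54} × {q, r} = {(x54,q), (x54,r)}
  {x54, x55} × {q} = {(x54,q), (x55,q)}
  {x54, x56} × {q} = {(x54,q), (x56,q)}
  {x54, x55} × {r} = {(x54,r), (x55,r)}
  {x54, x56} × {r} = {(x54,r), (x56,r)}
  {x56} × {p, q} = {(x56,p), (x56,q)}
  {x56} × {p, r} = {(x56,p), (x56,r)}
  {x56} × {q, r} = {(x56,q), (x56,r)}
  {x54} × {p, q, r} = {(x54,p), (x54,q), (x54,r)}
  {x54, x55, x56} × {p} = {(x54,p), (x55,p), (x56,p)}
  {x54, x55, x56} × {q} = {(x54,q), (x55,q), (x56,q)}
  {x54, x55, x56} × {r} = {(x54,r), (x55,r), (x56,r)}
  {x56} × {p, q, r} = {(x56,p), (x56,q), (x56,r)}
  {x54, x55} × {p, q} = {(x54,p), (x54,q), (x55,p), (x55,q)}
  {x54, x56} × {p, q} = {(x54,p), (x54,q), (x56,p), (x56,q)}
  {x54, x55} × {p, r} = {(x54,p), (x54,r), (x55,p), (x55,r)}
  {x54, x56} × {p, r} = {(x54,p), (x54,r), (x56,p), (x56,r)}
  {x54, x55} × {q, r} = {(x54,q), (x54,r), (x55,q), (x55,r)}
  {x54, x56} × {q, r} = {(x54,q), (x54,r), (x56,q), (x56,r)}
  {x54, x55} × {p, q, r} = {(x54,p), (x54,q), (x54,r), (x55,p), (x55,q), (x55,r)}
  {x54, x56} × {p, q, r} = {(x54,p), (x54,q), (x54,r), (x56,p), (x56,q), (x56,r)}
  {x54, x55, x56} × {p, q} = {(x54,p), (x54,q), (x55,p), (x55,q), (x56,p), (x56,q)}
  {x54, x55, x56} × {p, r} = {(x54,p), (x54,r), (x55,p), (x55,r), (x56,p), (x56,r)}
  {x54, x55, x56} × {q, r} = {(x54,q), (x54,r), (x55,q), (x55,r), (x56,q), (x56,r)}
  {x54, x55, x56} × {p, q, r} = {(x54,p), (x54,q), (x54,r), (x55,p), (x55,q), (x55,r), (x56,p), (x56,q), (x56,r)}
These 36 distinct sets form the basis B.
Close under arbitrary unions to get τ_{X×Y}; counting gives |τ_{X×Y}| = 216.


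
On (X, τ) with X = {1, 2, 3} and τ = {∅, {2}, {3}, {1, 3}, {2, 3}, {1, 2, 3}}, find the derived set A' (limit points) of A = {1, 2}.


A' = ∅

For each x ∈ X, list the open sets U ∈ τ with x ∈ U, then check whether U ∩ (A ∖ {x}) ≠ ∅ for every such U.
  x = 1: open {1, 3} ∋ x has {1, 3} ∩ (A ∖ {1}) = ∅, so x is NOT a limit point.
  x = 2: open {2} ∋ x has {2} ∩ (A ∖ {2}) = ∅, so x is NOT a limit point.
  x = 3: open {3} ∋ x has {3} ∩ (A ∖ {3}) = ∅, so x is NOT a limit point.
Collecting: A' = ∅.


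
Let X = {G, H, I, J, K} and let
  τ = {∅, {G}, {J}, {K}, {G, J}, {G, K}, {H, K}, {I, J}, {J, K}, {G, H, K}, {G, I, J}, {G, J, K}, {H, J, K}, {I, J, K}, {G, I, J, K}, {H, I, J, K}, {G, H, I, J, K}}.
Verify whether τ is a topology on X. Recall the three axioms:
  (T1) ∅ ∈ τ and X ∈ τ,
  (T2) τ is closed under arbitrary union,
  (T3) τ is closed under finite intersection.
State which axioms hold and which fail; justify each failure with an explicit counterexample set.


τ is NOT a topology on X.

Axiom (T1): ∅ ∈ τ? Yes; X ∈ τ? Yes.
Axiom (T2/T3): check pairwise unions and intersections of members of τ.
Counterexample for (T2): {G} ∪ {H, J, K} = {G, H, J, K} ∉ τ. Therefore τ is NOT a topology.


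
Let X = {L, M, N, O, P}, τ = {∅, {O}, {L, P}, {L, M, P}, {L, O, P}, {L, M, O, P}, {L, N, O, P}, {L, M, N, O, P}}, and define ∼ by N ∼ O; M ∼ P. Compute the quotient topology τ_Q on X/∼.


X/∼ = {[L], [M=P], [N=O]}; |τ_Q| = 3.

Equivalence classes: [L], [M=P], [N=O].
Quotient map π: X → X/∼ sends L ↦ [L], M ↦ [M=P], N ↦ [N=O], O ↦ [N=O], P ↦ [M=P].
For each subset V ⊆ X/∼, compute π^{-1}(V) ⊆ X and check whether π^{-1}(V) ∈ τ. V is open in τ_Q iff π^{-1}(V) ∈ τ.
  V = {}: π^{-1}(V) = ∅ ∈ τ ✓.
  V = {[L]}: π^{-1}(V) = {L} ∉ τ ✗.
  V = {[M=P]}: π^{-1}(V) = {M, P} ∉ τ ✗.
  V = {[L], [M=P]}: π^{-1}(V) = {L, M, P} ∈ τ ✓.
  V = {[N=O]}: π^{-1}(V) = {N, O} ∉ τ ✗.
  V = {[L], [N=O]}: π^{-1}(V) = {L, N, O} ∉ τ ✗.
  V = {[M=P], [N=O]}: π^{-1}(V) = {M, N, O, P} ∉ τ ✗.
  V = {[L], [M=P], [N=O]}: π^{-1}(V) = {L, M, N, O, P} ∈ τ ✓.
Open sets in the quotient: τ_Q = {{}, {[L], [M=P]}, {[L], [M=P], [N=O]}} (3 elements).


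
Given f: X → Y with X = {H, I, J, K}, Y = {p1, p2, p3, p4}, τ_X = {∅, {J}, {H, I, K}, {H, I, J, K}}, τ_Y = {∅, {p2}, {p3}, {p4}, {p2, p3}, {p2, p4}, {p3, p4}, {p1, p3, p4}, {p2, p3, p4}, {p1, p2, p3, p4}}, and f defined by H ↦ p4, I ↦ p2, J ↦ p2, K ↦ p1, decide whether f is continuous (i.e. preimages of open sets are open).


f is NOT continuous.

Compute f^{-1}(U) for each U ∈ τ_Y:
  U = ∅: f^{-1}(U) = ∅ ∈ τ_X ✓.
  U = {p2}: f^{-1}(U) = {I, J} ∉ τ_X ✗.
  U = {p3}: f^{-1}(U) = ∅ ∈ τ_X ✓.
  U = {p4}: f^{-1}(U) = {H} ∉ τ_X ✗.
  U = {p2, p3}: f^{-1}(U) = {I, J} ∉ τ_X ✗.
  U = {p2, p4}: f^{-1}(U) = {H, I, J} ∉ τ_X ✗.
  U = {p3, p4}: f^{-1}(U) = {H} ∉ τ_X ✗.
  U = {p1, p3, p4}: f^{-1}(U) = {H, K} ∉ τ_X ✗.
  U = {p2, p3, p4}: f^{-1}(U) = {H, I, J} ∉ τ_X ✗.
  U = {p1, p2, p3, p4}: f^{-1}(U) = {H, I, J, K} ∈ τ_X ✓.
Found U = {p2} with f^{-1}(U) = {I, J} not in τ_X. Therefore f is NOT continuous.


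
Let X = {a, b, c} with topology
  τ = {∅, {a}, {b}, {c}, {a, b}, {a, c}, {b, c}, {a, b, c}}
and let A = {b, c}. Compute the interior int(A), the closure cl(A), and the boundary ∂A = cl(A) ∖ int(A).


int(A) = {b, c}, cl(A) = {b, c}, ∂A = ∅.

Closed sets in (X, τ) are complements of opens:
  closed(X, τ) = {∅, {a}, {b}, {c}, {a, b}, {a, c}, {b, c}, {a, b, c}}.
int(A) = ⋃ {U ∈ τ : U ⊆ A}. Opens contained in A: ∅, {b}, {c}, {b, c}.
Taking the union of these: int(A) = {b, c}.
cl(A) = ⋂ {C closed : A ⊆ C}. Closed sets containing A: {b, c}, {a, b, c}.
Intersecting these: cl(A) = {b, c}.
∂A = cl(A) ∖ int(A) = {b, c} ∖ {b, c} = ∅.


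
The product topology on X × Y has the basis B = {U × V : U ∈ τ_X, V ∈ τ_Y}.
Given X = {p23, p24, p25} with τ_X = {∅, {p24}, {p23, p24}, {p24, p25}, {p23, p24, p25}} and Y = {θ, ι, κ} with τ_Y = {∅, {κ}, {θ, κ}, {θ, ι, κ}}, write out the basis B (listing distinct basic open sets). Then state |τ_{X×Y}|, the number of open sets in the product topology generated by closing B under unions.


Basis B = {∅ × ∅, {p24} × {κ}, {p23, p24} × {κ}, {p24} × {θ, κ}, {p24, p25} × {κ}, {p23, p24, p25} × {κ}, {p24} × {θ, ι, κ}, {p23, p24} × {θ, κ}, {p24, p25} × {θ, κ}, {p23, p24} × {θ, ι, κ}, {p23, p24, p25} × {θ, κ}, {p24, p25} × {θ, ι, κ}, {p23, p24, p25} × {θ, ι, κ}}; |τ_{X×Y}| = 30.

Enumerate products U × V with U ∈ τ_X, V ∈ τ_Y (deduplicated):
  ∅ × ∅ = {} (∅)
  {p24} × {κ} = {(p24,κ)}
  {p23, p24} × {κ} = {(p23,κ), (p24,κ)}
  {p24} × {θ, κ} = {(p24,θ), (p24,κ)}
  {p24, p25} × {κ} = {(p24,κ), (p25,κ)}
  {p23, p24, p25} × {κ} = {(p23,κ), (p24,κ), (p25,κ)}
  {p24} × {θ, ι, κ} = {(p24,θ), (p24,ι), (p24,κ)}
  {p23, p24} × {θ, κ} = {(p23,θ), (p23,κ), (p24,θ), (p24,κ)}
  {p24, p25} × {θ, κ} = {(p24,θ), (p24,κ), (p25,θ), (p25,κ)}
  {p23, p24} × {θ, ι, κ} = {(p23,θ), (p23,ι), (p23,κ), (p24,θ), (p24,ι), (p24,κ)}
  {p23, p24, p25} × {θ, κ} = {(p23,θ), (p23,κ), (p24,θ), (p24,κ), (p25,θ), (p25,κ)}
  {p24, p25} × {θ, ι, κ} = {(p24,θ), (p24,ι), (p24,κ), (p25,θ), (p25,ι), (p25,κ)}
  {p23, p24, p25} × {θ, ι, κ} = {(p23,θ), (p23,ι), (p23,κ), (p24,θ), (p24,ι), (p24,κ), (p25,θ), (p25,ι), (p25,κ)}
These 13 distinct sets form the basis B.
Close under arbitrary unions to get τ_{X×Y}; counting gives |τ_{X×Y}| = 30.


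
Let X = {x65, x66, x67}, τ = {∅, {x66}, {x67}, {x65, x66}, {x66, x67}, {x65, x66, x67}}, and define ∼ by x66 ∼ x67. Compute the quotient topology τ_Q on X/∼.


X/∼ = {[x65], [x66=x67]}; |τ_Q| = 3.

Equivalence classes: [x65], [x66=x67].
Quotient map π: X → X/∼ sends x65 ↦ [x65], x66 ↦ [x66=x67], x67 ↦ [x66=x67].
For each subset V ⊆ X/∼, compute π^{-1}(V) ⊆ X and check whether π^{-1}(V) ∈ τ. V is open in τ_Q iff π^{-1}(V) ∈ τ.
  V = {}: π^{-1}(V) = ∅ ∈ τ ✓.
  V = {[x65]}: π^{-1}(V) = {x65} ∉ τ ✗.
  V = {[x66=x67]}: π^{-1}(V) = {x66, x67} ∈ τ ✓.
  V = {[x65], [x66=x67]}: π^{-1}(V) = {x65, x66, x67} ∈ τ ✓.
Open sets in the quotient: τ_Q = {{}, {[x66=x67]}, {[x65], [x66=x67]}} (3 elements).


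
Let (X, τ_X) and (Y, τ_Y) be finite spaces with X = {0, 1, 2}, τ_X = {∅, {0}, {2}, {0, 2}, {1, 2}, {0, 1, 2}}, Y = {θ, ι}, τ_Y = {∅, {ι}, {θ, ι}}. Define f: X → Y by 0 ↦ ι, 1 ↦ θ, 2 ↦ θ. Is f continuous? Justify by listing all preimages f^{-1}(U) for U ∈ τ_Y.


f IS continuous.

Compute f^{-1}(U) for each U ∈ τ_Y:
  U = ∅: f^{-1}(U) = ∅ ∈ τ_X ✓.
  U = {ι}: f^{-1}(U) = {0} ∈ τ_X ✓.
  U = {θ, ι}: f^{-1}(U) = {0, 1, 2} ∈ τ_X ✓.
Every preimage lies in τ_X, so f IS continuous.


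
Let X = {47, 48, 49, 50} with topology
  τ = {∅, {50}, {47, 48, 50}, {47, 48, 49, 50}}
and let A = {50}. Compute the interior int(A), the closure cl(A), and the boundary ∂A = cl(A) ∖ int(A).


int(A) = {50}, cl(A) = {47, 48, 49, 50}, ∂A = {47, 48, 49}.

Closed sets in (X, τ) are complements of opens:
  closed(X, τ) = {∅, {49}, {47, 48, 49}, {47, 48, 49, 50}}.
int(A) = ⋃ {U ∈ τ : U ⊆ A}. Opens contained in A: ∅, {50}.
Taking the union of these: int(A) = {50}.
cl(A) = ⋂ {C closed : A ⊆ C}. Closed sets containing A: {47, 48, 49, 50}.
Intersecting these: cl(A) = {47, 48, 49, 50}.
∂A = cl(A) ∖ int(A) = {47, 48, 49, 50} ∖ {50} = {47, 48, 49}.


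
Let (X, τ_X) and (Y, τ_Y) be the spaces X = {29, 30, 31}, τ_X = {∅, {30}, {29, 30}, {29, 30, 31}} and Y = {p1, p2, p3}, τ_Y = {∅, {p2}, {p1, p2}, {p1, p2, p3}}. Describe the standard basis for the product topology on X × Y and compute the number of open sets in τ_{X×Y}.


Basis B = {∅ × ∅, {30} × {p2}, {29, 30} × {p2}, {30} × {p1, p2}, {29, 30, 31} × {p2}, {30} × {p1, p2, p3}, {29, 30} × {p1, p2}, {29, 30} × {p1, p2, p3}, {29, 30, 31} × {p1, p2}, {29, 30, 31} × {p1, p2, p3}}; |τ_{X×Y}| = 20.

Enumerate products U × V with U ∈ τ_X, V ∈ τ_Y (deduplicated):
  ∅ × ∅ = {} (∅)
  {30} × {p2} = {(30,p2)}
  {29, 30} × {p2} = {(29,p2), (30,p2)}
  {30} × {p1, p2} = {(30,p1), (30,p2)}
  {29, 30, 31} × {p2} = {(29,p2), (30,p2), (31,p2)}
  {30} × {p1, p2, p3} = {(30,p1), (30,p2), (30,p3)}
  {29, 30} × {p1, p2} = {(29,p1), (29,p2), (30,p1), (30,p2)}
  {29, 30} × {p1, p2, p3} = {(29,p1), (29,p2), (29,p3), (30,p1), (30,p2), (30,p3)}
  {29, 30, 31} × {p1, p2} = {(29,p1), (29,p2), (30,p1), (30,p2), (31,p1), (31,p2)}
  {29, 30, 31} × {p1, p2, p3} = {(29,p1), (29,p2), (29,p3), (30,p1), (30,p2), (30,p3), (31,p1), (31,p2), (31,p3)}
These 10 distinct sets form the basis B.
Close under arbitrary unions to get τ_{X×Y}; counting gives |τ_{X×Y}| = 20.


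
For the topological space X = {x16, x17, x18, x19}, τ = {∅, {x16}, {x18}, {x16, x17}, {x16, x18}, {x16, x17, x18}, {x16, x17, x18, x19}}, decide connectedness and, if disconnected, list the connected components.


(X, τ) is connected.

Find clopen sets (U ∈ τ with X ∖ U ∈ τ):
  U = ∅, X ∖ U = {x16, x17, x18, x19} — both open, so U is clopen.
  U = {x16, x17, x18, x19}, X ∖ U = ∅ — both open, so U is clopen.
Only trivial clopens (∅ and X) exist, so (X, τ) is connected.
Compute connected components by grouping points that agree on all clopens:
  component: {x16, x17, x18, x19}


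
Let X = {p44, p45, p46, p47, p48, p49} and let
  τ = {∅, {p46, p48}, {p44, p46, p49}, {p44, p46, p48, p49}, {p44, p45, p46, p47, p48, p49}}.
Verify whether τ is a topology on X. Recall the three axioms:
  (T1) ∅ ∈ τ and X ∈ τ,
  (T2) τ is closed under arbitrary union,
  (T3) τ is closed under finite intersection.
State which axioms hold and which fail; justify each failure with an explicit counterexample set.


τ is NOT a topology on X.

Axiom (T1): ∅ ∈ τ? Yes; X ∈ τ? Yes.
Axiom (T2/T3): check pairwise unions and intersections of members of τ.
Counterexample for (T3): {p46, p48} ∩ {p44, p46, p49} = {p46} ∉ τ. Therefore τ is NOT a topology.


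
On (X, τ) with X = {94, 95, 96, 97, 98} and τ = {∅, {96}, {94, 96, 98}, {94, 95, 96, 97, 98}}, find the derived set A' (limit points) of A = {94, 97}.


A' = {95, 97, 98}

For each x ∈ X, list the open sets U ∈ τ with x ∈ U, then check whether U ∩ (A ∖ {x}) ≠ ∅ for every such U.
  x = 94: open {94, 96, 98} ∋ x has {94, 96, 98} ∩ (A ∖ {94}) = ∅, so x is NOT a limit point.
  x = 95: opens ∋ x are {94, 95, 96, 97, 98}; each meets A ∖ {95}, so x IS a limit point.
  x = 96: open {96} ∋ x has {96} ∩ (A ∖ {96}) = ∅, so x is NOT a limit point.
  x = 97: opens ∋ x are {94, 95, 96, 97, 98}; each meets A ∖ {97}, so x IS a limit point.
  x = 98: opens ∋ x are {94, 96, 98}, {94, 95, 96, 97, 98}; each meets A ∖ {98}, so x IS a limit point.
Collecting: A' = {95, 97, 98}.


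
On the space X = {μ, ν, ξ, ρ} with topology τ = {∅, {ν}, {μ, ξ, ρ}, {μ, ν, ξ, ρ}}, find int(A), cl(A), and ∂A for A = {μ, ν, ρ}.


int(A) = {ν}, cl(A) = {μ, ν, ξ, ρ}, ∂A = {μ, ξ, ρ}.

Closed sets in (X, τ) are complements of opens:
  closed(X, τ) = {∅, {ν}, {μ, ξ, ρ}, {μ, ν, ξ, ρ}}.
int(A) = ⋃ {U ∈ τ : U ⊆ A}. Opens contained in A: ∅, {ν}.
Taking the union of these: int(A) = {ν}.
cl(A) = ⋂ {C closed : A ⊆ C}. Closed sets containing A: {μ, ν, ξ, ρ}.
Intersecting these: cl(A) = {μ, ν, ξ, ρ}.
∂A = cl(A) ∖ int(A) = {μ, ν, ξ, ρ} ∖ {ν} = {μ, ξ, ρ}.


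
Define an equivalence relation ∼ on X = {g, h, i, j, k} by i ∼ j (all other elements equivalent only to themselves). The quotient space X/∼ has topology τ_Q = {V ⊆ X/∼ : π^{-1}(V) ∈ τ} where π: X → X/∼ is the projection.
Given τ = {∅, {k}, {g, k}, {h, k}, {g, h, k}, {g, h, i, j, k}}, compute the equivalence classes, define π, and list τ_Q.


X/∼ = {[g], [h], [i=j], [k]}; |τ_Q| = 6.

Equivalence classes: [g], [h], [i=j], [k].
Quotient map π: X → X/∼ sends g ↦ [g], h ↦ [h], i ↦ [i=j], j ↦ [i=j], k ↦ [k].
For each subset V ⊆ X/∼, compute π^{-1}(V) ⊆ X and check whether π^{-1}(V) ∈ τ. V is open in τ_Q iff π^{-1}(V) ∈ τ.
  V = {}: π^{-1}(V) = ∅ ∈ τ ✓.
  V = {[g]}: π^{-1}(V) = {g} ∉ τ ✗.
  V = {[h]}: π^{-1}(V) = {h} ∉ τ ✗.
  V = {[g], [h]}: π^{-1}(V) = {g, h} ∉ τ ✗.
  V = {[i=j]}: π^{-1}(V) = {i, j} ∉ τ ✗.
  V = {[g], [i=j]}: π^{-1}(V) = {g, i, j} ∉ τ ✗.
  V = {[h], [i=j]}: π^{-1}(V) = {h, i, j} ∉ τ ✗.
  V = {[g], [h], [i=j]}: π^{-1}(V) = {g, h, i, j} ∉ τ ✗.
  V = {[k]}: π^{-1}(V) = {k} ∈ τ ✓.
  V = {[g], [k]}: π^{-1}(V) = {g, k} ∈ τ ✓.
  V = {[h], [k]}: π^{-1}(V) = {h, k} ∈ τ ✓.
  V = {[g], [h], [k]}: π^{-1}(V) = {g, h, k} ∈ τ ✓.
  V = {[i=j], [k]}: π^{-1}(V) = {i, j, k} ∉ τ ✗.
  V = {[g], [i=j], [k]}: π^{-1}(V) = {g, i, j, k} ∉ τ ✗.
  V = {[h], [i=j], [k]}: π^{-1}(V) = {h, i, j, k} ∉ τ ✗.
  V = {[g], [h], [i=j], [k]}: π^{-1}(V) = {g, h, i, j, k} ∈ τ ✓.
Open sets in the quotient: τ_Q = {{}, {[k]}, {[g], [k]}, {[h], [k]}, {[g], [h], [k]}, {[g], [h], [i=j], [k]}} (6 elements).


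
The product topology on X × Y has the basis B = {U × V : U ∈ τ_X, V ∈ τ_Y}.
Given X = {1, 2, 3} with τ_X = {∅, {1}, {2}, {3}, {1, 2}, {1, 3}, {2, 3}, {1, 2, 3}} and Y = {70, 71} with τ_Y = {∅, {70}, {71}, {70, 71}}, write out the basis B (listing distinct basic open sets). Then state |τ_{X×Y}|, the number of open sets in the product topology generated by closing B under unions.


Basis B = {∅ × ∅, {1} × {70}, {1} × {71}, {2} × {70}, {2} × {71}, {3} × {70}, {3} × {71}, {1} × {70, 71}, {1, 2} × {70}, {1, 3} × {70}, {1, 2} × {71}, {1, 3} × {71}, {2} × {70, 71}, {2, 3} × {70}, {2, 3} × {71}, {3} × {70, 71}, {1, 2, 3} × {70}, {1, 2, 3} × {71}, {1, 2} × {70, 71}, {1, 3} × {70, 71}, {2, 3} × {70, 71}, {1, 2, 3} × {70, 71}}; |τ_{X×Y}| = 64.

Enumerate products U × V with U ∈ τ_X, V ∈ τ_Y (deduplicated):
  ∅ × ∅ = {} (∅)
  {1} × {70} = {(1,70)}
  {1} × {71} = {(1,71)}
  {2} × {70} = {(2,70)}
  {2} × {71} = {(2,71)}
  {3} × {70} = {(3,70)}
  {3} × {71} = {(3,71)}
  {1} × {70, 71} = {(1,70), (1,71)}
  {1, 2} × {70} = {(1,70), (2,70)}
  {1, 3} × {70} = {(1,70), (3,70)}
  {1, 2} × {71} = {(1,71), (2,71)}
  {1, 3} × {71} = {(1,71), (3,71)}
  {2} × {70, 71} = {(2,70), (2,71)}
  {2, 3} × {70} = {(2,70), (3,70)}
  {2, 3} × {71} = {(2,71), (3,71)}
  {3} × {70, 71} = {(3,70), (3,71)}
  {1, 2, 3} × {70} = {(1,70), (2,70), (3,70)}
  {1, 2, 3} × {71} = {(1,71), (2,71), (3,71)}
  {1, 2} × {70, 71} = {(1,70), (1,71), (2,70), (2,71)}
  {1, 3} × {70, 71} = {(1,70), (1,71), (3,70), (3,71)}
  {2, 3} × {70, 71} = {(2,70), (2,71), (3,70), (3,71)}
  {1, 2, 3} × {70, 71} = {(1,70), (1,71), (2,70), (2,71), (3,70), (3,71)}
These 22 distinct sets form the basis B.
Close under arbitrary unions to get τ_{X×Y}; counting gives |τ_{X×Y}| = 64.


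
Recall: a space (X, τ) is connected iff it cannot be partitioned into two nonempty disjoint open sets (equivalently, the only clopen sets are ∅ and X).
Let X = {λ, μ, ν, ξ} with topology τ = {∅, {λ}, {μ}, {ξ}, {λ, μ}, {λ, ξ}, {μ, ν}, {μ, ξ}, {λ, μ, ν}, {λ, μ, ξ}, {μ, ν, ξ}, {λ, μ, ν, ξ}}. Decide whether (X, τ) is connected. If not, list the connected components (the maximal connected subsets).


(X, τ) is disconnected; components = [{λ}, {ξ}, {μ, ν}].

Find clopen sets (U ∈ τ with X ∖ U ∈ τ):
  U = ∅, X ∖ U = {λ, μ, ν, ξ} — both open, so U is clopen.
  U = {λ}, X ∖ U = {μ, ν, ξ} — both open, so U is clopen.
  U = {ξ}, X ∖ U = {λ, μ, ν} — both open, so U is clopen.
  U = {λ, ξ}, X ∖ U = {μ, ν} — both open, so U is clopen.
  U = {μ, ν}, X ∖ U = {λ, ξ} — both open, so U is clopen.
  U = {λ, μ, ν}, X ∖ U = {ξ} — both open, so U is clopen.
  U = {μ, ν, ξ}, X ∖ U = {λ} — both open, so U is clopen.
  U = {λ, μ, ν, ξ}, X ∖ U = ∅ — both open, so U is clopen.
Nontrivial clopen(s) exist: e.g. {λ, μ, ν}. So (X, τ) is disconnected.
Compute connected components by grouping points that agree on all clopens:
  component: {λ}
  component: {ξ}
  component: {μ, ν}


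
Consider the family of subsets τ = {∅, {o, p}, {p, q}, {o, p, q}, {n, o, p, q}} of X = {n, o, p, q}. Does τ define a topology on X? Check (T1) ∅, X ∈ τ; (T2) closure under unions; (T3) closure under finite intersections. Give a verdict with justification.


τ is NOT a topology on X.

Axiom (T1): ∅ ∈ τ? Yes; X ∈ τ? Yes.
Axiom (T2/T3): check pairwise unions and intersections of members of τ.
Counterexample for (T3): {o, p} ∩ {p, q} = {p} ∉ τ. Therefore τ is NOT a topology.


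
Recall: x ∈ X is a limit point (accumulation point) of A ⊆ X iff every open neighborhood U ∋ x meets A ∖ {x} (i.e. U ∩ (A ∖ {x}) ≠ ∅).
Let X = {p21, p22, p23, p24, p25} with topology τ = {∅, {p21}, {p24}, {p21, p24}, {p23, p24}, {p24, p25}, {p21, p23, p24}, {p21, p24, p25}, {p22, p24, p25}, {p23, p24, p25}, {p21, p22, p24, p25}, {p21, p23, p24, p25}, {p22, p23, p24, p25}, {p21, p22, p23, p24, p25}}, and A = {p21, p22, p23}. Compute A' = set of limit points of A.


A' = ∅

For each x ∈ X, list the open sets U ∈ τ with x ∈ U, then check whether U ∩ (A ∖ {x}) ≠ ∅ for every such U.
  x = p21: open {p21} ∋ x has {p21} ∩ (A ∖ {p21}) = ∅, so x is NOT a limit point.
  x = p22: open {p22, p24, p25} ∋ x has {p22, p24, p25} ∩ (A ∖ {p22}) = ∅, so x is NOT a limit point.
  x = p23: open {p23, p24} ∋ x has {p23, p24} ∩ (A ∖ {p23}) = ∅, so x is NOT a limit point.
  x = p24: open {p24} ∋ x has {p24} ∩ (A ∖ {p24}) = ∅, so x is NOT a limit point.
  x = p25: open {p24, p25} ∋ x has {p24, p25} ∩ (A ∖ {p25}) = ∅, so x is NOT a limit point.
Collecting: A' = ∅.


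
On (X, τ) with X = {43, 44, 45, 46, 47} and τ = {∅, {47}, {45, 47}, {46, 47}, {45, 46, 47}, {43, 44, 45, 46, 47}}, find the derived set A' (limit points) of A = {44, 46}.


A' = {43, 44}

For each x ∈ X, list the open sets U ∈ τ with x ∈ U, then check whether U ∩ (A ∖ {x}) ≠ ∅ for every such U.
  x = 43: opens ∋ x are {43, 44, 45, 46, 47}; each meets A ∖ {43}, so x IS a limit point.
  x = 44: opens ∋ x are {43, 44, 45, 46, 47}; each meets A ∖ {44}, so x IS a limit point.
  x = 45: open {45, 47} ∋ x has {45, 47} ∩ (A ∖ {45}) = ∅, so x is NOT a limit point.
  x = 46: open {46, 47} ∋ x has {46, 47} ∩ (A ∖ {46}) = ∅, so x is NOT a limit point.
  x = 47: open {47} ∋ x has {47} ∩ (A ∖ {47}) = ∅, so x is NOT a limit point.
Collecting: A' = {43, 44}.


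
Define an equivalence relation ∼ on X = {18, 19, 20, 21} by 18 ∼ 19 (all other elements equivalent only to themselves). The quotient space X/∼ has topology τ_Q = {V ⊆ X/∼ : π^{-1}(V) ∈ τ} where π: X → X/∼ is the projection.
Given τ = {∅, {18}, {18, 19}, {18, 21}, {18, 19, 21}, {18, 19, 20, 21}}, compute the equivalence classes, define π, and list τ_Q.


X/∼ = {[18=19], [20], [21]}; |τ_Q| = 4.

Equivalence classes: [18=19], [20], [21].
Quotient map π: X → X/∼ sends 18 ↦ [18=19], 19 ↦ [18=19], 20 ↦ [20], 21 ↦ [21].
For each subset V ⊆ X/∼, compute π^{-1}(V) ⊆ X and check whether π^{-1}(V) ∈ τ. V is open in τ_Q iff π^{-1}(V) ∈ τ.
  V = {}: π^{-1}(V) = ∅ ∈ τ ✓.
  V = {[18=19]}: π^{-1}(V) = {18, 19} ∈ τ ✓.
  V = {[20]}: π^{-1}(V) = {20} ∉ τ ✗.
  V = {[18=19], [20]}: π^{-1}(V) = {18, 19, 20} ∉ τ ✗.
  V = {[21]}: π^{-1}(V) = {21} ∉ τ ✗.
  V = {[18=19], [21]}: π^{-1}(V) = {18, 19, 21} ∈ τ ✓.
  V = {[20], [21]}: π^{-1}(V) = {20, 21} ∉ τ ✗.
  V = {[18=19], [20], [21]}: π^{-1}(V) = {18, 19, 20, 21} ∈ τ ✓.
Open sets in the quotient: τ_Q = {{}, {[18=19]}, {[18=19], [21]}, {[18=19], [20], [21]}} (4 elements).


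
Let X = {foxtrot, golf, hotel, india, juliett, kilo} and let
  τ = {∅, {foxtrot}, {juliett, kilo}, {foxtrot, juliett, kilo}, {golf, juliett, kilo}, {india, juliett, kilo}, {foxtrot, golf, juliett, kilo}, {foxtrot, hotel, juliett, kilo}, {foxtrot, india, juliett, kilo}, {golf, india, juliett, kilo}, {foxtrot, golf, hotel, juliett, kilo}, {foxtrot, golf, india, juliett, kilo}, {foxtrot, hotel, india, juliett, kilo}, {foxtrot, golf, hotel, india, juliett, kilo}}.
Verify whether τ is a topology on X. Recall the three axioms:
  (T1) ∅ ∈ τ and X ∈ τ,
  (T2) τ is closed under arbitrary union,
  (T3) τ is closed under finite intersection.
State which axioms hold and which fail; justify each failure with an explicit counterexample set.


τ IS a topology on X.

Axiom (T1): ∅ ∈ τ? Yes; X ∈ τ? Yes.
Axiom (T2/T3): check pairwise unions and intersections of members of τ.
All pairwise intersections and unions checked — each lies in τ. Therefore τ satisfies (T1), (T2), (T3): it IS a topology on X.


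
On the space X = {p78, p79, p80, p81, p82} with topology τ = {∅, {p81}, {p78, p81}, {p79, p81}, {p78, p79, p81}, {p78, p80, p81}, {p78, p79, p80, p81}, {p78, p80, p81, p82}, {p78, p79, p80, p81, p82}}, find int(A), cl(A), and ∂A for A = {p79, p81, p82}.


int(A) = {p79, p81}, cl(A) = {p78, p79, p80, p81, p82}, ∂A = {p78, p80, p82}.

Closed sets in (X, τ) are complements of opens:
  closed(X, τ) = {∅, {p79}, {p82}, {p79, p82}, {p80, p82}, {p78, p80, p82}, {p79, p80, p82}, {p78, p79, p80, p82}, {p78, p79, p80, p81, p82}}.
int(A) = ⋃ {U ∈ τ : U ⊆ A}. Opens contained in A: ∅, {p81}, {p79, p81}.
Taking the union of these: int(A) = {p79, p81}.
cl(A) = ⋂ {C closed : A ⊆ C}. Closed sets containing A: {p78, p79, p80, p81, p82}.
Intersecting these: cl(A) = {p78, p79, p80, p81, p82}.
∂A = cl(A) ∖ int(A) = {p78, p79, p80, p81, p82} ∖ {p79, p81} = {p78, p80, p82}.


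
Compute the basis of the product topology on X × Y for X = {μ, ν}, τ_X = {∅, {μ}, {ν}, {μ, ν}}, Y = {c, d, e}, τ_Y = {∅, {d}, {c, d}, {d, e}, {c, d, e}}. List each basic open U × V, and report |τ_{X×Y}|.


Basis B = {∅ × ∅, {μ} × {d}, {ν} × {d}, {μ} × {c, d}, {μ} × {d, e}, {μ, ν} × {d}, {ν} × {c, d}, {ν} × {d, e}, {μ} × {c, d, e}, {ν} × {c, d, e}, {μ, ν} × {c, d}, {μ, ν} × {d, e}, {μ, ν} × {c, d, e}}; |τ_{X×Y}| = 25.

Enumerate products U × V with U ∈ τ_X, V ∈ τ_Y (deduplicated):
  ∅ × ∅ = {} (∅)
  {μ} × {d} = {(μ,d)}
  {ν} × {d} = {(ν,d)}
  {μ} × {c, d} = {(μ,c), (μ,d)}
  {μ} × {d, e} = {(μ,d), (μ,e)}
  {μ, ν} × {d} = {(μ,d), (ν,d)}
  {ν} × {c, d} = {(ν,c), (ν,d)}
  {ν} × {d, e} = {(ν,d), (ν,e)}
  {μ} × {c, d, e} = {(μ,c), (μ,d), (μ,e)}
  {ν} × {c, d, e} = {(ν,c), (ν,d), (ν,e)}
  {μ, ν} × {c, d} = {(μ,c), (μ,d), (ν,c), (ν,d)}
  {μ, ν} × {d, e} = {(μ,d), (μ,e), (ν,d), (ν,e)}
  {μ, ν} × {c, d, e} = {(μ,c), (μ,d), (μ,e), (ν,c), (ν,d), (ν,e)}
These 13 distinct sets form the basis B.
Close under arbitrary unions to get τ_{X×Y}; counting gives |τ_{X×Y}| = 25.


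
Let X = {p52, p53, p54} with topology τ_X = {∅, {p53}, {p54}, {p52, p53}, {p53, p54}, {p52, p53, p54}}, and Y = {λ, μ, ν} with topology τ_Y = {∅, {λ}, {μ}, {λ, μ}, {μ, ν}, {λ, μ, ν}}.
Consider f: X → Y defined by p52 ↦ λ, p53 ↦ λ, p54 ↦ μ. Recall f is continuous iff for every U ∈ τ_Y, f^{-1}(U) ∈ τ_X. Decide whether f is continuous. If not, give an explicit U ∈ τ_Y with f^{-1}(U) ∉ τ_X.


f IS continuous.

Compute f^{-1}(U) for each U ∈ τ_Y:
  U = ∅: f^{-1}(U) = ∅ ∈ τ_X ✓.
  U = {λ}: f^{-1}(U) = {p52, p53} ∈ τ_X ✓.
  U = {μ}: f^{-1}(U) = {p54} ∈ τ_X ✓.
  U = {λ, μ}: f^{-1}(U) = {p52, p53, p54} ∈ τ_X ✓.
  U = {μ, ν}: f^{-1}(U) = {p54} ∈ τ_X ✓.
  U = {λ, μ, ν}: f^{-1}(U) = {p52, p53, p54} ∈ τ_X ✓.
Every preimage lies in τ_X, so f IS continuous.


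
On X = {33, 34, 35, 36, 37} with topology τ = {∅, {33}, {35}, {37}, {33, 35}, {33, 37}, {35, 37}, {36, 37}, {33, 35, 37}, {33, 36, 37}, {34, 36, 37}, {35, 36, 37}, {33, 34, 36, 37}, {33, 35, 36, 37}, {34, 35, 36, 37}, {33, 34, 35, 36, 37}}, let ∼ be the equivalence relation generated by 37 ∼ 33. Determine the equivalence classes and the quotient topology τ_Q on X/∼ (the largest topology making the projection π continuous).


X/∼ = {[33=37], [34], [35], [36]}; |τ_Q| = 8.

Equivalence classes: [33=37], [34], [35], [36].
Quotient map π: X → X/∼ sends 33 ↦ [33=37], 34 ↦ [34], 35 ↦ [35], 36 ↦ [36], 37 ↦ [33=37].
For each subset V ⊆ X/∼, compute π^{-1}(V) ⊆ X and check whether π^{-1}(V) ∈ τ. V is open in τ_Q iff π^{-1}(V) ∈ τ.
  V = {}: π^{-1}(V) = ∅ ∈ τ ✓.
  V = {[33=37]}: π^{-1}(V) = {33, 37} ∈ τ ✓.
  V = {[34]}: π^{-1}(V) = {34} ∉ τ ✗.
  V = {[33=37], [34]}: π^{-1}(V) = {33, 34, 37} ∉ τ ✗.
  V = {[35]}: π^{-1}(V) = {35} ∈ τ ✓.
  V = {[33=37], [35]}: π^{-1}(V) = {33, 35, 37} ∈ τ ✓.
  V = {[34], [35]}: π^{-1}(V) = {34, 35} ∉ τ ✗.
  V = {[33=37], [34], [35]}: π^{-1}(V) = {33, 34, 35, 37} ∉ τ ✗.
  V = {[36]}: π^{-1}(V) = {36} ∉ τ ✗.
  V = {[33=37], [36]}: π^{-1}(V) = {33, 36, 37} ∈ τ ✓.
  V = {[34], [36]}: π^{-1}(V) = {34, 36} ∉ τ ✗.
  V = {[33=37], [34], [36]}: π^{-1}(V) = {33, 34, 36, 37} ∈ τ ✓.
  V = {[35], [36]}: π^{-1}(V) = {35, 36} ∉ τ ✗.
  V = {[33=37], [35], [36]}: π^{-1}(V) = {33, 35, 36, 37} ∈ τ ✓.
  V = {[34], [35], [36]}: π^{-1}(V) = {34, 35, 36} ∉ τ ✗.
  V = {[33=37], [34], [35], [36]}: π^{-1}(V) = {33, 34, 35, 36, 37} ∈ τ ✓.
Open sets in the quotient: τ_Q = {{}, {[33=37]}, {[35]}, {[33=37], [35]}, {[33=37], [36]}, {[33=37], [34], [36]}, {[33=37], [35], [36]}, {[33=37], [34], [35], [36]}} (8 elements).


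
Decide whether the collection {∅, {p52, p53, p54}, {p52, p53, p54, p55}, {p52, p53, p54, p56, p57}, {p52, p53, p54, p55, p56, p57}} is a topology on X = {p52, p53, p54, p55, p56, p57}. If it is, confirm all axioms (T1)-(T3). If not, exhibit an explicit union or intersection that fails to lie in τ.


τ IS a topology on X.

Axiom (T1): ∅ ∈ τ? Yes; X ∈ τ? Yes.
Axiom (T2/T3): check pairwise unions and intersections of members of τ.
All pairwise intersections and unions checked — each lies in τ. Therefore τ satisfies (T1), (T2), (T3): it IS a topology on X.


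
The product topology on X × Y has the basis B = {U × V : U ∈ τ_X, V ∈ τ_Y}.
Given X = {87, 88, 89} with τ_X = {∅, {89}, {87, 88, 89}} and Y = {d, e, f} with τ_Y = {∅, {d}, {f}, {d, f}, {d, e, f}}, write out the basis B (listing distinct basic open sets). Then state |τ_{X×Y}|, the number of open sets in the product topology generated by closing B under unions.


Basis B = {∅ × ∅, {89} × {d}, {89} × {f}, {89} × {d, f}, {87, 88, 89} × {d}, {87, 88, 89} × {f}, {89} × {d, e, f}, {87, 88, 89} × {d, f}, {87, 88, 89} × {d, e, f}}; |τ_{X×Y}| = 14.

Enumerate products U × V with U ∈ τ_X, V ∈ τ_Y (deduplicated):
  ∅ × ∅ = {} (∅)
  {89} × {d} = {(89,d)}
  {89} × {f} = {(89,f)}
  {89} × {d, f} = {(89,d), (89,f)}
  {87, 88, 89} × {d} = {(87,d), (88,d), (89,d)}
  {87, 88, 89} × {f} = {(87,f), (88,f), (89,f)}
  {89} × {d, e, f} = {(89,d), (89,e), (89,f)}
  {87, 88, 89} × {d, f} = {(87,d), (87,f), (88,d), (88,f), (89,d), (89,f)}
  {87, 88, 89} × {d, e, f} = {(87,d), (87,e), (87,f), (88,d), (88,e), (88,f), (89,d), (89,e), (89,f)}
These 9 distinct sets form the basis B.
Close under arbitrary unions to get τ_{X×Y}; counting gives |τ_{X×Y}| = 14.


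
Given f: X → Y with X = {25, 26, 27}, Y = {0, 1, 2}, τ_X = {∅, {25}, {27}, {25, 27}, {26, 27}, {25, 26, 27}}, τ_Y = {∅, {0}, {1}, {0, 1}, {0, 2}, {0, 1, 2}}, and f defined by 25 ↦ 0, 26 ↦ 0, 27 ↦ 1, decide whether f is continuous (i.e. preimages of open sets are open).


f is NOT continuous.

Compute f^{-1}(U) for each U ∈ τ_Y:
  U = ∅: f^{-1}(U) = ∅ ∈ τ_X ✓.
  U = {0}: f^{-1}(U) = {25, 26} ∉ τ_X ✗.
  U = {1}: f^{-1}(U) = {27} ∈ τ_X ✓.
  U = {0, 1}: f^{-1}(U) = {25, 26, 27} ∈ τ_X ✓.
  U = {0, 2}: f^{-1}(U) = {25, 26} ∉ τ_X ✗.
  U = {0, 1, 2}: f^{-1}(U) = {25, 26, 27} ∈ τ_X ✓.
Found U = {0} with f^{-1}(U) = {25, 26} not in τ_X. Therefore f is NOT continuous.


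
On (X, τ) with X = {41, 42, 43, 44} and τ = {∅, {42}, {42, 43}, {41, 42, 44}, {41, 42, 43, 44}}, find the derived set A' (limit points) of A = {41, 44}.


A' = {41, 44}

For each x ∈ X, list the open sets U ∈ τ with x ∈ U, then check whether U ∩ (A ∖ {x}) ≠ ∅ for every such U.
  x = 41: opens ∋ x are {41, 42, 44}, {41, 42, 43, 44}; each meets A ∖ {41}, so x IS a limit point.
  x = 42: open {42} ∋ x has {42} ∩ (A ∖ {42}) = ∅, so x is NOT a limit point.
  x = 43: open {42, 43} ∋ x has {42, 43} ∩ (A ∖ {43}) = ∅, so x is NOT a limit point.
  x = 44: opens ∋ x are {41, 42, 44}, {41, 42, 43, 44}; each meets A ∖ {44}, so x IS a limit point.
Collecting: A' = {41, 44}.


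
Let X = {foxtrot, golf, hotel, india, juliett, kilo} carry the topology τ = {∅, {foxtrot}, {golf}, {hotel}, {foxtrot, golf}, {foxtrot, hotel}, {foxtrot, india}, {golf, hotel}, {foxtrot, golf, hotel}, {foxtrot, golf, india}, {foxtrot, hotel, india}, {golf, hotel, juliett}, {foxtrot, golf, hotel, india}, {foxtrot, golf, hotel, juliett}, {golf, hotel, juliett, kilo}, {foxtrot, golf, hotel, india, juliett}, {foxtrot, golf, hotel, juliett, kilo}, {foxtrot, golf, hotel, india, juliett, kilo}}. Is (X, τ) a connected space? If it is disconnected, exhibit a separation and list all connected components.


(X, τ) is disconnected; components = [{foxtrot, india}, {golf, hotel, juliett, kilo}].

Find clopen sets (U ∈ τ with X ∖ U ∈ τ):
  U = ∅, X ∖ U = {foxtrot, golf, hotel, india, juliett, kilo} — both open, so U is clopen.
  U = {foxtrot, india}, X ∖ U = {golf, hotel, juliett, kilo} — both open, so U is clopen.
  U = {golf, hotel, juliett, kilo}, X ∖ U = {foxtrot, india} — both open, so U is clopen.
  U = {foxtrot, golf, hotel, india, juliett, kilo}, X ∖ U = ∅ — both open, so U is clopen.
Nontrivial clopen(s) exist: e.g. {golf, hotel, juliett, kilo}. So (X, τ) is disconnected.
Compute connected components by grouping points that agree on all clopens:
  component: {foxtrot, india}
  component: {golf, hotel, juliett, kilo}


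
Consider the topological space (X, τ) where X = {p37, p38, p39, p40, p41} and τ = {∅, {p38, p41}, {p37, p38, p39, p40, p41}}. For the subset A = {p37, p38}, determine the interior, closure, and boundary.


int(A) = ∅, cl(A) = {p37, p38, p39, p40, p41}, ∂A = {p37, p38, p39, p40, p41}.

Closed sets in (X, τ) are complements of opens:
  closed(X, τ) = {∅, {p37, p39, p40}, {p37, p38, p39, p40, p41}}.
int(A) = ⋃ {U ∈ τ : U ⊆ A}. Opens contained in A: ∅.
Taking the union of these: int(A) = ∅.
cl(A) = ⋂ {C closed : A ⊆ C}. Closed sets containing A: {p37, p38, p39, p40, p41}.
Intersecting these: cl(A) = {p37, p38, p39, p40, p41}.
∂A = cl(A) ∖ int(A) = {p37, p38, p39, p40, p41} ∖ ∅ = {p37, p38, p39, p40, p41}.


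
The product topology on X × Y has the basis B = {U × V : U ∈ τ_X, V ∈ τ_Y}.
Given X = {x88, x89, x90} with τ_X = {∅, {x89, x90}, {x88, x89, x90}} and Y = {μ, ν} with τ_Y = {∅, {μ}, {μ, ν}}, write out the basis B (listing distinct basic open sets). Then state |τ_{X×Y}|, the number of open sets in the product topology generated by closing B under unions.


Basis B = {∅ × ∅, {x89, x90} × {μ}, {x88, x89, x90} × {μ}, {x89, x90} × {μ, ν}, {x88, x89, x90} × {μ, ν}}; |τ_{X×Y}| = 6.

Enumerate products U × V with U ∈ τ_X, V ∈ τ_Y (deduplicated):
  ∅ × ∅ = {} (∅)
  {x89, x90} × {μ} = {(x89,μ), (x90,μ)}
  {x88, x89, x90} × {μ} = {(x88,μ), (x89,μ), (x90,μ)}
  {x89, x90} × {μ, ν} = {(x89,μ), (x89,ν), (x90,μ), (x90,ν)}
  {x88, x89, x90} × {μ, ν} = {(x88,μ), (x88,ν), (x89,μ), (x89,ν), (x90,μ), (x90,ν)}
These 5 distinct sets form the basis B.
Close under arbitrary unions to get τ_{X×Y}; counting gives |τ_{X×Y}| = 6.


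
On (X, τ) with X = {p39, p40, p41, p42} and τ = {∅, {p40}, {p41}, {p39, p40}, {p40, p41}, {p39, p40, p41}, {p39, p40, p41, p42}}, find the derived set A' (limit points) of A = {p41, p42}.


A' = {p42}

For each x ∈ X, list the open sets U ∈ τ with x ∈ U, then check whether U ∩ (A ∖ {x}) ≠ ∅ for every such U.
  x = p39: open {p39, p40} ∋ x has {p39, p40} ∩ (A ∖ {p39}) = ∅, so x is NOT a limit point.
  x = p40: open {p40} ∋ x has {p40} ∩ (A ∖ {p40}) = ∅, so x is NOT a limit point.
  x = p41: open {p41} ∋ x has {p41} ∩ (A ∖ {p41}) = ∅, so x is NOT a limit point.
  x = p42: opens ∋ x are {p39, p40, p41, p42}; each meets A ∖ {p42}, so x IS a limit point.
Collecting: A' = {p42}.
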